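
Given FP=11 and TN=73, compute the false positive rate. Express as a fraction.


FPR = FP / (FP + TN) = 11 / 84 = 11/84.

11/84


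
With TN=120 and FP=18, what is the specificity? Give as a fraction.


Specificity = TN / (TN + FP) = 120 / 138 = 20/23.

20/23


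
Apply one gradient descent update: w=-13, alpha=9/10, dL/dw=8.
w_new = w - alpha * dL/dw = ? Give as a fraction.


w_new = -13 - 9/10 * 8 = -13 - 36/5 = -101/5.

-101/5


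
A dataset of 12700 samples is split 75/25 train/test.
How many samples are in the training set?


Test set = 12700 * 25% = 3175. Training set = 12700 - 3175 = 9525.

9525


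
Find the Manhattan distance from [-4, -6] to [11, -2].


d = sum of absolute differences: |-4-11|=15 + |-6--2|=4 = 19.

19


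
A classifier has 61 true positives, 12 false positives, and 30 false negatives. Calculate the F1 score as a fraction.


Precision = 61/73 = 61/73. Recall = 61/91 = 61/91. F1 = 2*P*R/(P+R) = 61/82.

61/82


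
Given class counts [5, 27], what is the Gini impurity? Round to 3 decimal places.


Total = 32. Proportions: 5/32, 27/32. sum(p_i^2) = 0.7363. Gini = 1 - 0.7363 = 0.2637, which rounds to 0.264.

0.264


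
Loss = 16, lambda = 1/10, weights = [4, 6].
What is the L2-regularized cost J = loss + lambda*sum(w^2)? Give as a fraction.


L2 sq norm = sum(w^2) = 52. J = 16 + 1/10 * 52 = 106/5.

106/5


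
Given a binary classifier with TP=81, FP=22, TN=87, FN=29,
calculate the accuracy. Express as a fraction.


Accuracy = (TP + TN) / (TP + TN + FP + FN) = (81 + 87) / 219 = 56/73.

56/73


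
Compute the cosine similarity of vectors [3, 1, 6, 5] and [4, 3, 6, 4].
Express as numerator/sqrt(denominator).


dot = 71. |a|^2 = 71, |b|^2 = 77. cos = 71/sqrt(5467).

71/sqrt(5467)


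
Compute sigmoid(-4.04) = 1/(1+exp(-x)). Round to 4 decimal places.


sigma(-4.04) = 1/(1+e^(4.04)) = 1/(1+56.826343) = 1/57.826343 = 0.0173.

0.0173


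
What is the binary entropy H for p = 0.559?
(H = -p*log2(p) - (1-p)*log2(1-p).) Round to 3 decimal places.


H = -0.559*log2(0.559) - 0.441*log2(0.441) = 0.990.

0.990


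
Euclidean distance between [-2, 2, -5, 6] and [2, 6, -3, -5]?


d = sqrt(sum of squared differences). (-2-2)^2=16, (2-6)^2=16, (-5--3)^2=4, (6--5)^2=121. Sum = 157.

sqrt(157)


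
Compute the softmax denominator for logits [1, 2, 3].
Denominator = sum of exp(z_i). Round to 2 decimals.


Denom = e^1=2.7183 + e^2=7.3891 + e^3=20.0855. Sum = 30.1929, which rounds to 30.19.

30.19


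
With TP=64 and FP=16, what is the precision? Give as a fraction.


Precision = TP / (TP + FP) = 64 / 80 = 4/5.

4/5


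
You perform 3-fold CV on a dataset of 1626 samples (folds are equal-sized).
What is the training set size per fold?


Each validation fold has 1626/3 = 542 samples. Training set = 1626 - 542 = 1084.

1084


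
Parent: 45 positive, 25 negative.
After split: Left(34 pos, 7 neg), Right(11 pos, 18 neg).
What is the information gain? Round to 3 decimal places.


H(parent) = 0.9403. H(left) = 0.6594, H(right) = 0.9576. Weighted = (41/70)*0.6594 + (29/70)*0.9576 = 0.7829. IG = 0.9403 - 0.7829 = 0.1574, which rounds to 0.157.

0.157


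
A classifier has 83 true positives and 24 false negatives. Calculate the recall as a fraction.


Recall = TP / (TP + FN) = 83 / 107 = 83/107.

83/107


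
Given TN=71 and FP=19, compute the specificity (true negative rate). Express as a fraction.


Specificity = TN / (TN + FP) = 71 / 90 = 71/90.

71/90


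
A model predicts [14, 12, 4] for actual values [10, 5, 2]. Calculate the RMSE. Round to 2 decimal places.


MSE = 23.0000. RMSE = sqrt(23.0000) = 4.80.

4.80


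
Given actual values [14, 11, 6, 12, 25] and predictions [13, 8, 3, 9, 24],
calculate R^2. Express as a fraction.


Mean(y) = 68/5. SS_res = 29. SS_tot = 986/5. R^2 = 1 - 29/(986/5) = 29/34.

29/34


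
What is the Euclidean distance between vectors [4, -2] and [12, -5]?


d = sqrt(sum of squared differences). (4-12)^2=64, (-2--5)^2=9. Sum = 73.

sqrt(73)


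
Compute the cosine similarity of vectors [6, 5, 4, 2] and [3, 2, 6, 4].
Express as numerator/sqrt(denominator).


dot = 60. |a|^2 = 81, |b|^2 = 65. cos = 60/sqrt(5265).

60/sqrt(5265)


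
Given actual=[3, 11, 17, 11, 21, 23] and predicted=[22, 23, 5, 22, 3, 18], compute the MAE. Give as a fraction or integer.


MAE = (1/6) * (|3-22|=19 + |11-23|=12 + |17-5|=12 + |11-22|=11 + |21-3|=18 + |23-18|=5). Sum = 77. MAE = 77/6.

77/6


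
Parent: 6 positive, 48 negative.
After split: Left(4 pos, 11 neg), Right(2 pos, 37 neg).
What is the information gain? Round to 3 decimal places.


H(parent) = 0.5033. H(left) = 0.8366, H(right) = 0.2918. Weighted = (15/54)*0.8366 + (39/54)*0.2918 = 0.4431. IG = 0.5033 - 0.4431 = 0.0602, which rounds to 0.060.

0.060


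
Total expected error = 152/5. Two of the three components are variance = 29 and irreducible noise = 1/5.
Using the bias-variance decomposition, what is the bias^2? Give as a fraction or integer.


Total error = bias^2 + variance + irreducible noise. So bias^2 = 152/5 - 29 - 1/5 = 6/5.

6/5


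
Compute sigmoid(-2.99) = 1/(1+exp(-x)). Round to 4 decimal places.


sigma(-2.99) = 1/(1+e^(2.99)) = 1/(1+19.885682) = 1/20.885682 = 0.0479.

0.0479


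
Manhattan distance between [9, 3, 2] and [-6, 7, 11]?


d = sum of absolute differences: |9--6|=15 + |3-7|=4 + |2-11|=9 = 28.

28


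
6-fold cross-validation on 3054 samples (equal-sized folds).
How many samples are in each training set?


Each validation fold has 3054/6 = 509 samples. Training set = 3054 - 509 = 2545.

2545


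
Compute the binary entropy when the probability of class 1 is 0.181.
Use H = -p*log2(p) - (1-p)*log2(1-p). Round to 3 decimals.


H = -0.181*log2(0.181) - 0.819*log2(0.819) = 0.682.

0.682


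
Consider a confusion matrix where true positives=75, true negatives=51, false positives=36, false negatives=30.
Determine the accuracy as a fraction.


Accuracy = (TP + TN) / (TP + TN + FP + FN) = (75 + 51) / 192 = 21/32.

21/32


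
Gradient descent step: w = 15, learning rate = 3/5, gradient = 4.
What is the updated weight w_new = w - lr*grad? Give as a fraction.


w_new = 15 - 3/5 * 4 = 15 - 12/5 = 63/5.

63/5


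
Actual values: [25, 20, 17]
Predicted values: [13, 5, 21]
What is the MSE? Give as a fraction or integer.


MSE = (1/3) * ((25-13)^2=144 + (20-5)^2=225 + (17-21)^2=16). Sum = 385. MSE = 385/3.

385/3


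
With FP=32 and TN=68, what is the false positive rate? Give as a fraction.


FPR = FP / (FP + TN) = 32 / 100 = 8/25.

8/25


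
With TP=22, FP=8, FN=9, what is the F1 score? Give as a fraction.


Precision = 22/30 = 11/15. Recall = 22/31 = 22/31. F1 = 2*P*R/(P+R) = 44/61.

44/61


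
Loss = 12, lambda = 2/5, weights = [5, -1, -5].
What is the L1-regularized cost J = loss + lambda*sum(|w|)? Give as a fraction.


L1 norm = sum(|w|) = 11. J = 12 + 2/5 * 11 = 82/5.

82/5


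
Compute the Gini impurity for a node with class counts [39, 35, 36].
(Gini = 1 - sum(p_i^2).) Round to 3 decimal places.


Total = 110. Proportions: 39/110, 35/110, 36/110. sum(p_i^2) = 0.3340. Gini = 1 - 0.3340 = 0.6660, which rounds to 0.666.

0.666


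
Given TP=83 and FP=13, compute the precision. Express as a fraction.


Precision = TP / (TP + FP) = 83 / 96 = 83/96.

83/96


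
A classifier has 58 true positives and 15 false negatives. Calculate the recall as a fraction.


Recall = TP / (TP + FN) = 58 / 73 = 58/73.

58/73


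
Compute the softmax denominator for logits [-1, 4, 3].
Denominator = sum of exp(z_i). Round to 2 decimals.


Denom = e^-1=0.3679 + e^4=54.5982 + e^3=20.0855. Sum = 75.0516, which rounds to 75.05.

75.05


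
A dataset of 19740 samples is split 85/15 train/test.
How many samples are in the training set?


Test set = 19740 * 15% = 2961. Training set = 19740 - 2961 = 16779.

16779


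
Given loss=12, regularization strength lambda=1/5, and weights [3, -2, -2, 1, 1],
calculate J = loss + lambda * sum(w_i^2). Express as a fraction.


L2 sq norm = sum(w^2) = 19. J = 12 + 1/5 * 19 = 79/5.

79/5


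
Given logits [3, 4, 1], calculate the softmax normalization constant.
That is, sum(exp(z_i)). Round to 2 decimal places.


Denom = e^3=20.0855 + e^4=54.5982 + e^1=2.7183. Sum = 77.4020, which rounds to 77.40.

77.40


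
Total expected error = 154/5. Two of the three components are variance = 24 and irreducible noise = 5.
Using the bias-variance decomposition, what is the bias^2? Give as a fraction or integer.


Total error = bias^2 + variance + irreducible noise. So bias^2 = 154/5 - 24 - 5 = 9/5.

9/5


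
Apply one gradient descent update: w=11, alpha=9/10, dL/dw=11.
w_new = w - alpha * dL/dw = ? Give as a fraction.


w_new = 11 - 9/10 * 11 = 11 - 99/10 = 11/10.

11/10


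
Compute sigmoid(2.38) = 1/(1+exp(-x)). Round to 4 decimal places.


sigma(2.38) = 1/(1+e^(-2.38)) = 1/(1+0.092551) = 1/1.092551 = 0.9153.

0.9153


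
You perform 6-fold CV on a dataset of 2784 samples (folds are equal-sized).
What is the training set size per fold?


Each validation fold has 2784/6 = 464 samples. Training set = 2784 - 464 = 2320.

2320


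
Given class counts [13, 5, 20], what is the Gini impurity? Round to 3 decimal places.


Total = 38. Proportions: 13/38, 5/38, 20/38. sum(p_i^2) = 0.4114. Gini = 1 - 0.4114 = 0.5886, which rounds to 0.589.

0.589


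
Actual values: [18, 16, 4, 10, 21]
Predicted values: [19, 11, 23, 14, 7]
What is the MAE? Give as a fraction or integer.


MAE = (1/5) * (|18-19|=1 + |16-11|=5 + |4-23|=19 + |10-14|=4 + |21-7|=14). Sum = 43. MAE = 43/5.

43/5


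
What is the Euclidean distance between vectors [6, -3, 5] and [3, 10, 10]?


d = sqrt(sum of squared differences). (6-3)^2=9, (-3-10)^2=169, (5-10)^2=25. Sum = 203.

sqrt(203)


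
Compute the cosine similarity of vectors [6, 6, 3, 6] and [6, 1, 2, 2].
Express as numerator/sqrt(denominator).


dot = 60. |a|^2 = 117, |b|^2 = 45. cos = 60/sqrt(5265).

60/sqrt(5265)


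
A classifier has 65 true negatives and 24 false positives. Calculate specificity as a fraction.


Specificity = TN / (TN + FP) = 65 / 89 = 65/89.

65/89


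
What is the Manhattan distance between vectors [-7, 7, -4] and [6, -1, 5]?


d = sum of absolute differences: |-7-6|=13 + |7--1|=8 + |-4-5|=9 = 30.

30


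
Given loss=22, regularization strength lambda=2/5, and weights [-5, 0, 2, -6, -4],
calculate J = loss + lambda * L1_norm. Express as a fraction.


L1 norm = sum(|w|) = 17. J = 22 + 2/5 * 17 = 144/5.

144/5


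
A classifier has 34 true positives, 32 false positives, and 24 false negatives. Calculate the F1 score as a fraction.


Precision = 34/66 = 17/33. Recall = 34/58 = 17/29. F1 = 2*P*R/(P+R) = 17/31.

17/31


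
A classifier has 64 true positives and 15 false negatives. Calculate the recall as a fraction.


Recall = TP / (TP + FN) = 64 / 79 = 64/79.

64/79


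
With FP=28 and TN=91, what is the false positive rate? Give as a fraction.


FPR = FP / (FP + TN) = 28 / 119 = 4/17.

4/17


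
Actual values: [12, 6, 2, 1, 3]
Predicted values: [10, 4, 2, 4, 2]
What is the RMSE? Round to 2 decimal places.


MSE = 3.6000. RMSE = sqrt(3.6000) = 1.90.

1.90


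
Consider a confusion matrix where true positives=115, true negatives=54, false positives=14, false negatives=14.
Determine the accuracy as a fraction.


Accuracy = (TP + TN) / (TP + TN + FP + FN) = (115 + 54) / 197 = 169/197.

169/197


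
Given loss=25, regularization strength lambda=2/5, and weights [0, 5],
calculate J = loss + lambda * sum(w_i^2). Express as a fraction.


L2 sq norm = sum(w^2) = 25. J = 25 + 2/5 * 25 = 35.

35


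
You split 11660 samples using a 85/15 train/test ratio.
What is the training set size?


Test set = 11660 * 15% = 1749. Training set = 11660 - 1749 = 9911.

9911


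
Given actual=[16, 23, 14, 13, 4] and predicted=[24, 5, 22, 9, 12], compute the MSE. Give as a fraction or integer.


MSE = (1/5) * ((16-24)^2=64 + (23-5)^2=324 + (14-22)^2=64 + (13-9)^2=16 + (4-12)^2=64). Sum = 532. MSE = 532/5.

532/5


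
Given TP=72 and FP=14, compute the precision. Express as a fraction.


Precision = TP / (TP + FP) = 72 / 86 = 36/43.

36/43


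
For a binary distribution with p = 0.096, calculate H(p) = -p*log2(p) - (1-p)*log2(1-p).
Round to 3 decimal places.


H = -0.096*log2(0.096) - 0.904*log2(0.904) = 0.456.

0.456


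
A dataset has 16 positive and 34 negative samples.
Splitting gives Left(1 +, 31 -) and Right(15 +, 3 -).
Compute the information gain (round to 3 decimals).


H(parent) = 0.9044. H(left) = 0.2006, H(right) = 0.6500. Weighted = (32/50)*0.2006 + (18/50)*0.6500 = 0.3624. IG = 0.9044 - 0.3624 = 0.5420, which rounds to 0.542.

0.542


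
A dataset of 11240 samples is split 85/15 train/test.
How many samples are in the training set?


Test set = 11240 * 15% = 1686. Training set = 11240 - 1686 = 9554.

9554


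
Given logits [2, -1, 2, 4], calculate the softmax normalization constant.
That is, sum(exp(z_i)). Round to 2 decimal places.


Denom = e^2=7.3891 + e^-1=0.3679 + e^2=7.3891 + e^4=54.5982. Sum = 69.7443, which rounds to 69.74.

69.74


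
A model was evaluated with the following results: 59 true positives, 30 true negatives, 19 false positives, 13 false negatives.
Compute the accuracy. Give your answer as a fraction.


Accuracy = (TP + TN) / (TP + TN + FP + FN) = (59 + 30) / 121 = 89/121.

89/121


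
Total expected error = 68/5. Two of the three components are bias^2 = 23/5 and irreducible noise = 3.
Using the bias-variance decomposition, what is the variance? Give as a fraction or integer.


Total error = bias^2 + variance + irreducible noise. So variance = 68/5 - 23/5 - 3 = 6.

6


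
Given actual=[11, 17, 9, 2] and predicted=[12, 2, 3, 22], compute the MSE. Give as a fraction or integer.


MSE = (1/4) * ((11-12)^2=1 + (17-2)^2=225 + (9-3)^2=36 + (2-22)^2=400). Sum = 662. MSE = 331/2.

331/2


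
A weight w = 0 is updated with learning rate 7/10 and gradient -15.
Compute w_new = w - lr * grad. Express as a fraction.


w_new = 0 - 7/10 * -15 = 0 - -21/2 = 21/2.

21/2


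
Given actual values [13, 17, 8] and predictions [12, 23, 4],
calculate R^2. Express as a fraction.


Mean(y) = 38/3. SS_res = 53. SS_tot = 122/3. R^2 = 1 - 53/(122/3) = -37/122.

-37/122


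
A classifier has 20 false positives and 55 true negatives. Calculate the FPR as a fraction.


FPR = FP / (FP + TN) = 20 / 75 = 4/15.

4/15


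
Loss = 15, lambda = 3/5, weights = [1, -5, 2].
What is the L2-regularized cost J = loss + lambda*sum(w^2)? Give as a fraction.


L2 sq norm = sum(w^2) = 30. J = 15 + 3/5 * 30 = 33.

33


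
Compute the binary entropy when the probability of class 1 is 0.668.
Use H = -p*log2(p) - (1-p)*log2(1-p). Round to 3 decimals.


H = -0.668*log2(0.668) - 0.332*log2(0.332) = 0.917.

0.917


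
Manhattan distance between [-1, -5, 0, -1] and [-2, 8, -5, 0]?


d = sum of absolute differences: |-1--2|=1 + |-5-8|=13 + |0--5|=5 + |-1-0|=1 = 20.

20


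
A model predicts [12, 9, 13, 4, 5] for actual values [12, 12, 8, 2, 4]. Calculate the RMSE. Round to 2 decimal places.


MSE = 7.8000. RMSE = sqrt(7.8000) = 2.79.

2.79


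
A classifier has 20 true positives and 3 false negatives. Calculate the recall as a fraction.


Recall = TP / (TP + FN) = 20 / 23 = 20/23.

20/23


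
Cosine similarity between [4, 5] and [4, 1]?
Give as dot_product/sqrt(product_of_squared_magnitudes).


dot = 21. |a|^2 = 41, |b|^2 = 17. cos = 21/sqrt(697).

21/sqrt(697)


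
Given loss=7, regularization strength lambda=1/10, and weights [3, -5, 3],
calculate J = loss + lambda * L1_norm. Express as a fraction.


L1 norm = sum(|w|) = 11. J = 7 + 1/10 * 11 = 81/10.

81/10


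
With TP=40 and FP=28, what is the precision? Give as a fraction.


Precision = TP / (TP + FP) = 40 / 68 = 10/17.

10/17


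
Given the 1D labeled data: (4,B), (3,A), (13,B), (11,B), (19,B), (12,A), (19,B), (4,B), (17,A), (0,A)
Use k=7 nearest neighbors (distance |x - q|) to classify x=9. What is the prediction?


Distances: |4-9|=5, |3-9|=6, |13-9|=4, |11-9|=2, |19-9|=10, |12-9|=3, |19-9|=10, |4-9|=5, |17-9|=8, |0-9|=9. 7 nearest: (11,B), (12,A), (13,B), (4,B), (4,B), (3,A), (17,A). Counts: {'B': 4, 'A': 3}. Majority class: B.

B


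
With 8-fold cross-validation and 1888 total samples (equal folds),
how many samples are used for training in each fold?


Each validation fold has 1888/8 = 236 samples. Training set = 1888 - 236 = 1652.

1652


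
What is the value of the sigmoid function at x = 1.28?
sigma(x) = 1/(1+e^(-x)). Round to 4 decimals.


sigma(1.28) = 1/(1+e^(-1.28)) = 1/(1+0.278037) = 1/1.278037 = 0.7824.

0.7824


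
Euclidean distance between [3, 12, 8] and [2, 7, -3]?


d = sqrt(sum of squared differences). (3-2)^2=1, (12-7)^2=25, (8--3)^2=121. Sum = 147.

sqrt(147)


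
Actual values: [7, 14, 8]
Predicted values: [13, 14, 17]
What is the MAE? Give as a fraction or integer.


MAE = (1/3) * (|7-13|=6 + |14-14|=0 + |8-17|=9). Sum = 15. MAE = 5.

5


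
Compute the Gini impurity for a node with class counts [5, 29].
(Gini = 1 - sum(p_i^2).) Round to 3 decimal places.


Total = 34. Proportions: 5/34, 29/34. sum(p_i^2) = 0.7491. Gini = 1 - 0.7491 = 0.2509, which rounds to 0.251.

0.251


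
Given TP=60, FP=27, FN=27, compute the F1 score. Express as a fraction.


Precision = 60/87 = 20/29. Recall = 60/87 = 20/29. F1 = 2*P*R/(P+R) = 20/29.

20/29


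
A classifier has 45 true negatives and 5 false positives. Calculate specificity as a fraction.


Specificity = TN / (TN + FP) = 45 / 50 = 9/10.

9/10


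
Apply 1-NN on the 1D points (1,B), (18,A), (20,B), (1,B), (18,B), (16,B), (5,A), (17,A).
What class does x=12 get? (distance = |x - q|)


Distances: |1-12|=11, |18-12|=6, |20-12|=8, |1-12|=11, |18-12|=6, |16-12|=4, |5-12|=7, |17-12|=5. 1 nearest: (16,B). Counts: {'B': 1}. Majority class: B.

B


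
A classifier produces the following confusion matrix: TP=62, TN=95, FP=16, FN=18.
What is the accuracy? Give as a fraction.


Accuracy = (TP + TN) / (TP + TN + FP + FN) = (62 + 95) / 191 = 157/191.

157/191


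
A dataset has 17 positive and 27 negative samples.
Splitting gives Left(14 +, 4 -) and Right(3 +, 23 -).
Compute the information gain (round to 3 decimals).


H(parent) = 0.9624. H(left) = 0.7642, H(right) = 0.5159. Weighted = (18/44)*0.7642 + (26/44)*0.5159 = 0.6175. IG = 0.9624 - 0.6175 = 0.3449, which rounds to 0.345.

0.345


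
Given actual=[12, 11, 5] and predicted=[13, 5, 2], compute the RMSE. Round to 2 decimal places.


MSE = 15.3333. RMSE = sqrt(15.3333) = 3.92.

3.92


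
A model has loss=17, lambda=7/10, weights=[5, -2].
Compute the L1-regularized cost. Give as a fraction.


L1 norm = sum(|w|) = 7. J = 17 + 7/10 * 7 = 219/10.

219/10


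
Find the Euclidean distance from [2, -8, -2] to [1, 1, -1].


d = sqrt(sum of squared differences). (2-1)^2=1, (-8-1)^2=81, (-2--1)^2=1. Sum = 83.

sqrt(83)


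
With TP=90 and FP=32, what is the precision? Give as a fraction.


Precision = TP / (TP + FP) = 90 / 122 = 45/61.

45/61


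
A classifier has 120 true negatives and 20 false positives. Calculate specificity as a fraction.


Specificity = TN / (TN + FP) = 120 / 140 = 6/7.

6/7


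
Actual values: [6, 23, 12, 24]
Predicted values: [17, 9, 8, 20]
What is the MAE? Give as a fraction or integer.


MAE = (1/4) * (|6-17|=11 + |23-9|=14 + |12-8|=4 + |24-20|=4). Sum = 33. MAE = 33/4.

33/4


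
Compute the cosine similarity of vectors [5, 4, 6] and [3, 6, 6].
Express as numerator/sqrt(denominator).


dot = 75. |a|^2 = 77, |b|^2 = 81. cos = 75/sqrt(6237).

75/sqrt(6237)


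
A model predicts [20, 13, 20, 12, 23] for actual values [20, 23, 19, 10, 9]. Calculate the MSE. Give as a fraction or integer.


MSE = (1/5) * ((20-20)^2=0 + (23-13)^2=100 + (19-20)^2=1 + (10-12)^2=4 + (9-23)^2=196). Sum = 301. MSE = 301/5.

301/5


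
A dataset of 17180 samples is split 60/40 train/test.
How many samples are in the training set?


Test set = 17180 * 40% = 6872. Training set = 17180 - 6872 = 10308.

10308


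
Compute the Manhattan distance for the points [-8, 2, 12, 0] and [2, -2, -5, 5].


d = sum of absolute differences: |-8-2|=10 + |2--2|=4 + |12--5|=17 + |0-5|=5 = 36.

36


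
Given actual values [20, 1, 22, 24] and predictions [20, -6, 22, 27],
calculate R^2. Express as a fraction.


Mean(y) = 67/4. SS_res = 58. SS_tot = 1355/4. R^2 = 1 - 58/(1355/4) = 1123/1355.

1123/1355


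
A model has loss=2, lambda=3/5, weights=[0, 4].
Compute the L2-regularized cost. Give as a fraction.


L2 sq norm = sum(w^2) = 16. J = 2 + 3/5 * 16 = 58/5.

58/5


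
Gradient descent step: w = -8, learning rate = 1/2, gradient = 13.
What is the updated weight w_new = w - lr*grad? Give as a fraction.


w_new = -8 - 1/2 * 13 = -8 - 13/2 = -29/2.

-29/2


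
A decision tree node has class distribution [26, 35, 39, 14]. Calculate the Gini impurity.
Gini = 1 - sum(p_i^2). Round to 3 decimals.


Total = 114. Proportions: 26/114, 35/114, 39/114, 14/114. sum(p_i^2) = 0.2784. Gini = 1 - 0.2784 = 0.7216, which rounds to 0.722.

0.722


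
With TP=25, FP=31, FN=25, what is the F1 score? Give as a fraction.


Precision = 25/56 = 25/56. Recall = 25/50 = 1/2. F1 = 2*P*R/(P+R) = 25/53.

25/53


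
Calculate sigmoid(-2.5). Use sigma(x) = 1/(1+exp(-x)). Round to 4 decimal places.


sigma(-2.5) = 1/(1+e^(2.5)) = 1/(1+12.182494) = 1/13.182494 = 0.0759.

0.0759


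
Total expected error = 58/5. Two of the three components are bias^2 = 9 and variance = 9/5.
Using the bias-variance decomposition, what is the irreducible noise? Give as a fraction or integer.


Total error = bias^2 + variance + irreducible noise. So irreducible noise = 58/5 - 9 - 9/5 = 4/5.

4/5


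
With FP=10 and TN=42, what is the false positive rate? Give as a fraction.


FPR = FP / (FP + TN) = 10 / 52 = 5/26.

5/26


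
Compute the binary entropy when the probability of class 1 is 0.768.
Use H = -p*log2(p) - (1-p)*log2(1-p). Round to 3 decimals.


H = -0.768*log2(0.768) - 0.232*log2(0.232) = 0.781.

0.781


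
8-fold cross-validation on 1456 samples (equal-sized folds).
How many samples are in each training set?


Each validation fold has 1456/8 = 182 samples. Training set = 1456 - 182 = 1274.

1274


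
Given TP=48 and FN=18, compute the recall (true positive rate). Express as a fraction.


Recall = TP / (TP + FN) = 48 / 66 = 8/11.

8/11


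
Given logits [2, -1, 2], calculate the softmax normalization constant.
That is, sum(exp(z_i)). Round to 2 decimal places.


Denom = e^2=7.3891 + e^-1=0.3679 + e^2=7.3891. Sum = 15.1461, which rounds to 15.15.

15.15


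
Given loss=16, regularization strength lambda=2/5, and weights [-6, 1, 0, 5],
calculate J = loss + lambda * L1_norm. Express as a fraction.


L1 norm = sum(|w|) = 12. J = 16 + 2/5 * 12 = 104/5.

104/5


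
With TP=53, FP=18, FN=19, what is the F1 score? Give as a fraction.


Precision = 53/71 = 53/71. Recall = 53/72 = 53/72. F1 = 2*P*R/(P+R) = 106/143.

106/143


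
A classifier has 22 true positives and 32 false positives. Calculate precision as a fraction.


Precision = TP / (TP + FP) = 22 / 54 = 11/27.

11/27


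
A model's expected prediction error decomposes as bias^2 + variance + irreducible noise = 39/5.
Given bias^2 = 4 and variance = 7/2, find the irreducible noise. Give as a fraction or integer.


Total error = bias^2 + variance + irreducible noise. So irreducible noise = 39/5 - 4 - 7/2 = 3/10.

3/10


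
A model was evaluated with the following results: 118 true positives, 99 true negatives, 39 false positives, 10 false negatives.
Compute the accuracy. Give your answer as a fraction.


Accuracy = (TP + TN) / (TP + TN + FP + FN) = (118 + 99) / 266 = 31/38.

31/38


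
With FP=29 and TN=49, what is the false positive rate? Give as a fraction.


FPR = FP / (FP + TN) = 29 / 78 = 29/78.

29/78


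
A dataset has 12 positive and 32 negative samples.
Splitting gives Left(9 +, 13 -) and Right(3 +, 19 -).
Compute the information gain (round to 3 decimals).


H(parent) = 0.8454. H(left) = 0.9760, H(right) = 0.5746. Weighted = (22/44)*0.9760 + (22/44)*0.5746 = 0.7753. IG = 0.8454 - 0.7753 = 0.0701, which rounds to 0.070.

0.070


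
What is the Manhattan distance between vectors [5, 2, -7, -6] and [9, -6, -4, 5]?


d = sum of absolute differences: |5-9|=4 + |2--6|=8 + |-7--4|=3 + |-6-5|=11 = 26.

26


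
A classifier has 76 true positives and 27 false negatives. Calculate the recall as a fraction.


Recall = TP / (TP + FN) = 76 / 103 = 76/103.

76/103


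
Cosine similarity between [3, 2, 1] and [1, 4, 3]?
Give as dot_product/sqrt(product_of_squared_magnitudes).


dot = 14. |a|^2 = 14, |b|^2 = 26. cos = 14/sqrt(364).

14/sqrt(364)


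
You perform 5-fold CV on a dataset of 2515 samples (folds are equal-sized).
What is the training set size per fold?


Each validation fold has 2515/5 = 503 samples. Training set = 2515 - 503 = 2012.

2012


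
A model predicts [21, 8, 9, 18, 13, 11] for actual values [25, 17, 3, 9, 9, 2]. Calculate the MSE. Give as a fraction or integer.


MSE = (1/6) * ((25-21)^2=16 + (17-8)^2=81 + (3-9)^2=36 + (9-18)^2=81 + (9-13)^2=16 + (2-11)^2=81). Sum = 311. MSE = 311/6.

311/6


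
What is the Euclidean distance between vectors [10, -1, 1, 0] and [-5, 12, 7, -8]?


d = sqrt(sum of squared differences). (10--5)^2=225, (-1-12)^2=169, (1-7)^2=36, (0--8)^2=64. Sum = 494.

sqrt(494)


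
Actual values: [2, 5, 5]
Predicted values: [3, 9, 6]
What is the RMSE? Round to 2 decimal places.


MSE = 6.0000. RMSE = sqrt(6.0000) = 2.45.

2.45


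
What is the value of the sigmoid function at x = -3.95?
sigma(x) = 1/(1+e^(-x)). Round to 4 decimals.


sigma(-3.95) = 1/(1+e^(3.95)) = 1/(1+51.935367) = 1/52.935367 = 0.0189.

0.0189


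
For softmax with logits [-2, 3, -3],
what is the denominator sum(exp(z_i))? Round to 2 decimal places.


Denom = e^-2=0.1353 + e^3=20.0855 + e^-3=0.0498. Sum = 20.2706, which rounds to 20.27.

20.27


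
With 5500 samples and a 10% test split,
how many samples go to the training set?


Test set = 5500 * 10% = 550. Training set = 5500 - 550 = 4950.

4950


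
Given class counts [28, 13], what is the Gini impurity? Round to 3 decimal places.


Total = 41. Proportions: 28/41, 13/41. sum(p_i^2) = 0.5669. Gini = 1 - 0.5669 = 0.4331, which rounds to 0.433.

0.433


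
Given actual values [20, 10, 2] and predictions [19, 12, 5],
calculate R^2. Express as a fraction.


Mean(y) = 32/3. SS_res = 14. SS_tot = 488/3. R^2 = 1 - 14/(488/3) = 223/244.

223/244


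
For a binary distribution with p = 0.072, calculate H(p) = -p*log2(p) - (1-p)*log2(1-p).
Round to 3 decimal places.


H = -0.072*log2(0.072) - 0.928*log2(0.928) = 0.373.

0.373


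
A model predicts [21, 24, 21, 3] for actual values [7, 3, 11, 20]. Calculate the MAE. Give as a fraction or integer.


MAE = (1/4) * (|7-21|=14 + |3-24|=21 + |11-21|=10 + |20-3|=17). Sum = 62. MAE = 31/2.

31/2


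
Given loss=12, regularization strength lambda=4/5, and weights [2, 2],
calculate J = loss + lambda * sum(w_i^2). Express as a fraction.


L2 sq norm = sum(w^2) = 8. J = 12 + 4/5 * 8 = 92/5.

92/5


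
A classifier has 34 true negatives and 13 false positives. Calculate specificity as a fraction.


Specificity = TN / (TN + FP) = 34 / 47 = 34/47.

34/47


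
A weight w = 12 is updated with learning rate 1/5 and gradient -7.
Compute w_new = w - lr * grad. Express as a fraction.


w_new = 12 - 1/5 * -7 = 12 - -7/5 = 67/5.

67/5


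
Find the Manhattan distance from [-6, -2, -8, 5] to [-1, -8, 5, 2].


d = sum of absolute differences: |-6--1|=5 + |-2--8|=6 + |-8-5|=13 + |5-2|=3 = 27.

27


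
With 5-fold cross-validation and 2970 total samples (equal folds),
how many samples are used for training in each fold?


Each validation fold has 2970/5 = 594 samples. Training set = 2970 - 594 = 2376.

2376


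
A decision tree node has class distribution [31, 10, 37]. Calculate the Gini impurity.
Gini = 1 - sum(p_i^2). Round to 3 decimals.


Total = 78. Proportions: 31/78, 10/78, 37/78. sum(p_i^2) = 0.3994. Gini = 1 - 0.3994 = 0.6006, which rounds to 0.601.

0.601


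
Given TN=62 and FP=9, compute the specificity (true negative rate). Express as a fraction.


Specificity = TN / (TN + FP) = 62 / 71 = 62/71.

62/71


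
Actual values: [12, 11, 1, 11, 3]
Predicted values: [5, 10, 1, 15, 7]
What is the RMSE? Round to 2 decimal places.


MSE = 16.4000. RMSE = sqrt(16.4000) = 4.05.

4.05


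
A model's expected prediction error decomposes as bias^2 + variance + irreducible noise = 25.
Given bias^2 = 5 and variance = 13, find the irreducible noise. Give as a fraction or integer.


Total error = bias^2 + variance + irreducible noise. So irreducible noise = 25 - 5 - 13 = 7.

7


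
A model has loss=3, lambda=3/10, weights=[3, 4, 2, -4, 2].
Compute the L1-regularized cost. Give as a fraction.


L1 norm = sum(|w|) = 15. J = 3 + 3/10 * 15 = 15/2.

15/2


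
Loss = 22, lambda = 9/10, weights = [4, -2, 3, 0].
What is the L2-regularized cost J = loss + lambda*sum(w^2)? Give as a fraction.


L2 sq norm = sum(w^2) = 29. J = 22 + 9/10 * 29 = 481/10.

481/10


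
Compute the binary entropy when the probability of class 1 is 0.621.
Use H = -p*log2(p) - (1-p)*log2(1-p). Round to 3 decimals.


H = -0.621*log2(0.621) - 0.379*log2(0.379) = 0.957.

0.957


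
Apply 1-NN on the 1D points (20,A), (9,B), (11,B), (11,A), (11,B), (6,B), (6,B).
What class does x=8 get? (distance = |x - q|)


Distances: |20-8|=12, |9-8|=1, |11-8|=3, |11-8|=3, |11-8|=3, |6-8|=2, |6-8|=2. 1 nearest: (9,B). Counts: {'B': 1}. Majority class: B.

B


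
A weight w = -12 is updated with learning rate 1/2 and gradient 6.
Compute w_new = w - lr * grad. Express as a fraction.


w_new = -12 - 1/2 * 6 = -12 - 3 = -15.

-15


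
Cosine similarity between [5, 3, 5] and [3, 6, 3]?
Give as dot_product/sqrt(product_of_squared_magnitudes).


dot = 48. |a|^2 = 59, |b|^2 = 54. cos = 48/sqrt(3186).

48/sqrt(3186)


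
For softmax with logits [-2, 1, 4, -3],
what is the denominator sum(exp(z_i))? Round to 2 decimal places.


Denom = e^-2=0.1353 + e^1=2.7183 + e^4=54.5982 + e^-3=0.0498. Sum = 57.5016, which rounds to 57.50.

57.50


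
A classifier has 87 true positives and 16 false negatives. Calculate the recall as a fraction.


Recall = TP / (TP + FN) = 87 / 103 = 87/103.

87/103


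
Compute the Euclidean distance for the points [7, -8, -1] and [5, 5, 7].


d = sqrt(sum of squared differences). (7-5)^2=4, (-8-5)^2=169, (-1-7)^2=64. Sum = 237.

sqrt(237)


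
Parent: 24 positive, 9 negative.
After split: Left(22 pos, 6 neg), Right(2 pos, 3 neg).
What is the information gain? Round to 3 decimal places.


H(parent) = 0.8454. H(left) = 0.7496, H(right) = 0.9710. Weighted = (28/33)*0.7496 + (5/33)*0.9710 = 0.7831. IG = 0.8454 - 0.7831 = 0.0623, which rounds to 0.062.

0.062


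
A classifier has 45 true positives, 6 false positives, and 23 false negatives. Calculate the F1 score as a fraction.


Precision = 45/51 = 15/17. Recall = 45/68 = 45/68. F1 = 2*P*R/(P+R) = 90/119.

90/119


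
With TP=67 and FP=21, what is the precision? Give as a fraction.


Precision = TP / (TP + FP) = 67 / 88 = 67/88.

67/88


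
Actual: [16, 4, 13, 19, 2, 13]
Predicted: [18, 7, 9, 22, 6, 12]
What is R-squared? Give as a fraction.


Mean(y) = 67/6. SS_res = 55. SS_tot = 1361/6. R^2 = 1 - 55/(1361/6) = 1031/1361.

1031/1361


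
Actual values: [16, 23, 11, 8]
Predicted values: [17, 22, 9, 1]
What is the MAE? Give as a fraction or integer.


MAE = (1/4) * (|16-17|=1 + |23-22|=1 + |11-9|=2 + |8-1|=7). Sum = 11. MAE = 11/4.

11/4


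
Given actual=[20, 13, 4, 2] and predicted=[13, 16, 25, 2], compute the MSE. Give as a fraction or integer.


MSE = (1/4) * ((20-13)^2=49 + (13-16)^2=9 + (4-25)^2=441 + (2-2)^2=0). Sum = 499. MSE = 499/4.

499/4


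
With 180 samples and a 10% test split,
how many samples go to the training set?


Test set = 180 * 10% = 18. Training set = 180 - 18 = 162.

162


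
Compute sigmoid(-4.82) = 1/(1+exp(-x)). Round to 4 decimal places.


sigma(-4.82) = 1/(1+e^(4.82)) = 1/(1+123.965091) = 1/124.965091 = 0.0080.

0.0080


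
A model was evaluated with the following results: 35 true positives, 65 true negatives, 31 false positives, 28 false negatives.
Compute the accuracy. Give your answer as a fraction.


Accuracy = (TP + TN) / (TP + TN + FP + FN) = (35 + 65) / 159 = 100/159.

100/159


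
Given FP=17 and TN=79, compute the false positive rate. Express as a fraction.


FPR = FP / (FP + TN) = 17 / 96 = 17/96.

17/96


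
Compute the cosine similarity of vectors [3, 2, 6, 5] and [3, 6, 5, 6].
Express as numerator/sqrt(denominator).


dot = 81. |a|^2 = 74, |b|^2 = 106. cos = 81/sqrt(7844).

81/sqrt(7844)


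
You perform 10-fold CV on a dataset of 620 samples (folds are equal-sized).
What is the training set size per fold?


Each validation fold has 620/10 = 62 samples. Training set = 620 - 62 = 558.

558


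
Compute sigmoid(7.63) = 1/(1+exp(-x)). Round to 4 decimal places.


sigma(7.63) = 1/(1+e^(-7.63)) = 1/(1+0.000486) = 1/1.000486 = 0.9995.

0.9995


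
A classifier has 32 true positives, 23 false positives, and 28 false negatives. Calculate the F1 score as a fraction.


Precision = 32/55 = 32/55. Recall = 32/60 = 8/15. F1 = 2*P*R/(P+R) = 64/115.

64/115


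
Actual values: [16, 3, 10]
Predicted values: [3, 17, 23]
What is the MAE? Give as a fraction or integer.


MAE = (1/3) * (|16-3|=13 + |3-17|=14 + |10-23|=13). Sum = 40. MAE = 40/3.

40/3


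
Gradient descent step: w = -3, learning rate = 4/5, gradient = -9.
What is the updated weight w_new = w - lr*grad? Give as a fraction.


w_new = -3 - 4/5 * -9 = -3 - -36/5 = 21/5.

21/5


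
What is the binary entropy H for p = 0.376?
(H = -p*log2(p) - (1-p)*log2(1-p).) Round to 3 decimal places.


H = -0.376*log2(0.376) - 0.624*log2(0.624) = 0.955.

0.955


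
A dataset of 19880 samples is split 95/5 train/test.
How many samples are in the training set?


Test set = 19880 * 5% = 994. Training set = 19880 - 994 = 18886.

18886


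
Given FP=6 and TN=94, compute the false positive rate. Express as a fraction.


FPR = FP / (FP + TN) = 6 / 100 = 3/50.

3/50


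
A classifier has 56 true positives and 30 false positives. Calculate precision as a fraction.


Precision = TP / (TP + FP) = 56 / 86 = 28/43.

28/43


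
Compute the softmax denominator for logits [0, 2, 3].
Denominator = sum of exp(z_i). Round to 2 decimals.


Denom = e^0=1.0000 + e^2=7.3891 + e^3=20.0855. Sum = 28.4746, which rounds to 28.47.

28.47


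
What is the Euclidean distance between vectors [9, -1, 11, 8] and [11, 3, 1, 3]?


d = sqrt(sum of squared differences). (9-11)^2=4, (-1-3)^2=16, (11-1)^2=100, (8-3)^2=25. Sum = 145.

sqrt(145)


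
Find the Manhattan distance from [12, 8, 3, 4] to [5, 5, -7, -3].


d = sum of absolute differences: |12-5|=7 + |8-5|=3 + |3--7|=10 + |4--3|=7 = 27.

27


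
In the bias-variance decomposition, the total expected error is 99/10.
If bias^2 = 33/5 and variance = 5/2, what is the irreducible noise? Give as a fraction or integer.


Total error = bias^2 + variance + irreducible noise. So irreducible noise = 99/10 - 33/5 - 5/2 = 4/5.

4/5


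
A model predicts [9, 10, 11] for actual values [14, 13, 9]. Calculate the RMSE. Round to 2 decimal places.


MSE = 12.6667. RMSE = sqrt(12.6667) = 3.56.

3.56


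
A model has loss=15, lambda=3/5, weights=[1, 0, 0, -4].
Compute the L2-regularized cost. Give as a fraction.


L2 sq norm = sum(w^2) = 17. J = 15 + 3/5 * 17 = 126/5.

126/5


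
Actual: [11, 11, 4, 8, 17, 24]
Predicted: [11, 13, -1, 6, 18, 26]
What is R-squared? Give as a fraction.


Mean(y) = 25/2. SS_res = 38. SS_tot = 499/2. R^2 = 1 - 38/(499/2) = 423/499.

423/499


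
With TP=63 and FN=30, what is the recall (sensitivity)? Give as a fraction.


Recall = TP / (TP + FN) = 63 / 93 = 21/31.

21/31


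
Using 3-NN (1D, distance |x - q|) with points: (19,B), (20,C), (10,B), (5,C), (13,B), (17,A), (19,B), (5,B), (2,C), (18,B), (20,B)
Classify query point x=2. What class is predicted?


Distances: |19-2|=17, |20-2|=18, |10-2|=8, |5-2|=3, |13-2|=11, |17-2|=15, |19-2|=17, |5-2|=3, |2-2|=0, |18-2|=16, |20-2|=18. 3 nearest: (2,C), (5,B), (5,C). Counts: {'C': 2, 'B': 1}. Majority class: C.

C


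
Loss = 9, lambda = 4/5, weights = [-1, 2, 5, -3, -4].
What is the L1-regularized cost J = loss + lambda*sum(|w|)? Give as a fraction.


L1 norm = sum(|w|) = 15. J = 9 + 4/5 * 15 = 21.

21


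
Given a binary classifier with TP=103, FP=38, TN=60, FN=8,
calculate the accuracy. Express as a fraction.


Accuracy = (TP + TN) / (TP + TN + FP + FN) = (103 + 60) / 209 = 163/209.

163/209


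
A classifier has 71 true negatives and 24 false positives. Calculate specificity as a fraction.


Specificity = TN / (TN + FP) = 71 / 95 = 71/95.

71/95


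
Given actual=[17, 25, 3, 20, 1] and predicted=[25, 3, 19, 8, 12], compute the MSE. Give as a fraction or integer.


MSE = (1/5) * ((17-25)^2=64 + (25-3)^2=484 + (3-19)^2=256 + (20-8)^2=144 + (1-12)^2=121). Sum = 1069. MSE = 1069/5.

1069/5


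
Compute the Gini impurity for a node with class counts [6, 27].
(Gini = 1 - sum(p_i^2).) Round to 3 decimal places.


Total = 33. Proportions: 6/33, 27/33. sum(p_i^2) = 0.7025. Gini = 1 - 0.7025 = 0.2975, which rounds to 0.298.

0.298


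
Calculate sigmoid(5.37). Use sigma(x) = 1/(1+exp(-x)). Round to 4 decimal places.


sigma(5.37) = 1/(1+e^(-5.37)) = 1/(1+0.004654) = 1/1.004654 = 0.9954.

0.9954


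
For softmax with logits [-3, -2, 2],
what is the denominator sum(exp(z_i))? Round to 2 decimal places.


Denom = e^-3=0.0498 + e^-2=0.1353 + e^2=7.3891. Sum = 7.5742, which rounds to 7.57.

7.57


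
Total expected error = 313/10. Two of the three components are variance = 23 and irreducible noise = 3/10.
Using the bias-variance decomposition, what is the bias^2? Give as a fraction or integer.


Total error = bias^2 + variance + irreducible noise. So bias^2 = 313/10 - 23 - 3/10 = 8.

8


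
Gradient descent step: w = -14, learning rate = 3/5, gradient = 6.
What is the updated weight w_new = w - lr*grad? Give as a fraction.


w_new = -14 - 3/5 * 6 = -14 - 18/5 = -88/5.

-88/5


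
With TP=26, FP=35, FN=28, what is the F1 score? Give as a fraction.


Precision = 26/61 = 26/61. Recall = 26/54 = 13/27. F1 = 2*P*R/(P+R) = 52/115.

52/115


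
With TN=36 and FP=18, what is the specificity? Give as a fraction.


Specificity = TN / (TN + FP) = 36 / 54 = 2/3.

2/3


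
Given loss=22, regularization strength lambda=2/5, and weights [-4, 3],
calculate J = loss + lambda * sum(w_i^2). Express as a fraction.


L2 sq norm = sum(w^2) = 25. J = 22 + 2/5 * 25 = 32.

32


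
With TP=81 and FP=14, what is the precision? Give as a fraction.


Precision = TP / (TP + FP) = 81 / 95 = 81/95.

81/95


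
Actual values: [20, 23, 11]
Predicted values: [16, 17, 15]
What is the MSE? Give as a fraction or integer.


MSE = (1/3) * ((20-16)^2=16 + (23-17)^2=36 + (11-15)^2=16). Sum = 68. MSE = 68/3.

68/3


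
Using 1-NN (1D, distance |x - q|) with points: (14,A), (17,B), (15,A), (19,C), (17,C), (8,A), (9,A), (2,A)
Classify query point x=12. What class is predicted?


Distances: |14-12|=2, |17-12|=5, |15-12|=3, |19-12|=7, |17-12|=5, |8-12|=4, |9-12|=3, |2-12|=10. 1 nearest: (14,A). Counts: {'A': 1}. Majority class: A.

A
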